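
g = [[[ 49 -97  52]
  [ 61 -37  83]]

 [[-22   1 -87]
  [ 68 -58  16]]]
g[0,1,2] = 83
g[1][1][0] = 68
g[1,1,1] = -58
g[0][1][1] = -37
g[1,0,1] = 1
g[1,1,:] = [68, -58, 16]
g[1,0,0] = -22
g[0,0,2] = 52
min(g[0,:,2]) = 52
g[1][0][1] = 1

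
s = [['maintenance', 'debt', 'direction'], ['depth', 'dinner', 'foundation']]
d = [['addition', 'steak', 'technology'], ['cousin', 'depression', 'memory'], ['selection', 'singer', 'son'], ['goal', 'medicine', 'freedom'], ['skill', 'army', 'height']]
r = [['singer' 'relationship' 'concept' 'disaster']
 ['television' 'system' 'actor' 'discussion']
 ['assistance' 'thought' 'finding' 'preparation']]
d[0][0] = 'addition'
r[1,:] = ['television', 'system', 'actor', 'discussion']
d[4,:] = ['skill', 'army', 'height']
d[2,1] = 'singer'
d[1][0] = 'cousin'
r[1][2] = 'actor'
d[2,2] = 'son'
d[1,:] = ['cousin', 'depression', 'memory']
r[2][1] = 'thought'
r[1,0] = 'television'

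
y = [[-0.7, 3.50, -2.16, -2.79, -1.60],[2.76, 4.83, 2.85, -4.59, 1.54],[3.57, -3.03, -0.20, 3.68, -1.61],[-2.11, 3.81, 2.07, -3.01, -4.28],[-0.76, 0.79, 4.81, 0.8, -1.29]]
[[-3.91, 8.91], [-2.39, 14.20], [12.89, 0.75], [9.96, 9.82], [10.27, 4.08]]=y@[[1.27, 1.50], [-1.46, 3.67], [1.75, 0.04], [-0.25, 1.44], [-3.23, -0.76]]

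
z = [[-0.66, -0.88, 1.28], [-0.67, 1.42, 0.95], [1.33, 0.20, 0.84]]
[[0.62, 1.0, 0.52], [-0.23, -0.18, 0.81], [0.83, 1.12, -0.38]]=z @ [[0.37, 0.44, -0.48], [-0.30, -0.41, 0.16], [0.47, 0.73, 0.27]]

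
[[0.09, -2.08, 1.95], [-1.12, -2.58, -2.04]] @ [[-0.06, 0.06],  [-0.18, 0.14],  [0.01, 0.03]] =[[0.39, -0.23], [0.51, -0.49]]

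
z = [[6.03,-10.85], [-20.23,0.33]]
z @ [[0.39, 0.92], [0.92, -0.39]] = [[-7.63, 9.78], [-7.59, -18.74]]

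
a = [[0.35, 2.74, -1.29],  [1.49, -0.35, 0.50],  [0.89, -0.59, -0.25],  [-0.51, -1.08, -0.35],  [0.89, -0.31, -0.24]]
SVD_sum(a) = [[0.08, 2.83, -1.07], [-0.01, -0.43, 0.16], [-0.01, -0.41, 0.16], [-0.02, -0.84, 0.32], [-0.0, -0.17, 0.06]] + [[0.26, -0.00, 0.01], [1.51, -0.02, 0.06], [0.89, -0.01, 0.03], [-0.51, 0.01, -0.02], [0.88, -0.01, 0.03]] + [[0.01,-0.09,-0.23],[-0.01,0.11,0.28],[0.01,-0.17,-0.44],[0.02,-0.24,-0.65],[0.01,-0.13,-0.34]]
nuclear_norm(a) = 6.26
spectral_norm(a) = 3.23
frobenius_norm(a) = 3.95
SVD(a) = [[-0.94, 0.13, -0.25], [0.14, 0.74, 0.30], [0.14, 0.43, -0.47], [0.28, -0.25, -0.70], [0.06, 0.43, -0.36]] @ diag([3.227434124511122, 2.0459113986864126, 0.9910678688496234]) @ [[-0.03, -0.94, 0.35], [1.0, -0.01, 0.04], [-0.03, 0.35, 0.94]]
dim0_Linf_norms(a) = [1.49, 2.74, 1.29]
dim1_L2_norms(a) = [3.05, 1.61, 1.1, 1.24, 0.97]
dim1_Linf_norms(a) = [2.74, 1.49, 0.89, 1.08, 0.89]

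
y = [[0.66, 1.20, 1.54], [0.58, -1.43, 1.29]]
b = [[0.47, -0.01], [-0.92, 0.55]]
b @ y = [[0.30, 0.58, 0.71], [-0.29, -1.89, -0.71]]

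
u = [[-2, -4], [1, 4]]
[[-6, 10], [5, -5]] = u @ [[1, -5], [1, 0]]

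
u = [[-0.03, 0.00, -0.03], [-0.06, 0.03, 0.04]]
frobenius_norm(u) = 0.09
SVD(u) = [[0.14, 0.99],[0.99, -0.14]] @ diag([0.07862665851067925, 0.04144693681618737]) @ [[-0.81, 0.38, 0.45], [-0.52, -0.10, -0.85]]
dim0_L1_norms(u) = [0.09, 0.03, 0.07]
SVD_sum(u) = [[-0.01,0.0,0.00],[-0.06,0.03,0.04]] + [[-0.02, -0.0, -0.03], [0.00, 0.0, 0.00]]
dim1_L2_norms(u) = [0.04, 0.08]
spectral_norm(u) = 0.08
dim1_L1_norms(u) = [0.06, 0.13]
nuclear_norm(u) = 0.12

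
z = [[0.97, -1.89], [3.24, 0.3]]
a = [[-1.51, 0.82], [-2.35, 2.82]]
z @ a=[[2.98, -4.53],[-5.60, 3.5]]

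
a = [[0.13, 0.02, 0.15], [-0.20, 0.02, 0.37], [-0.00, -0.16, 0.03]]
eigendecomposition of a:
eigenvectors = [[-0.88+0.00j, (0.19-0.19j), 0.19+0.19j], [(0.32+0j), 0.83+0.00j, (0.83-0j)], [-0.34+0.00j, 0.06+0.49j, (0.06-0.49j)]]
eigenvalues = [(0.18+0j), (-0+0.27j), (-0-0.27j)]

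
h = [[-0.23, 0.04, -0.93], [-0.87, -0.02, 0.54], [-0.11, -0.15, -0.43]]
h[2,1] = -0.15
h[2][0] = -0.108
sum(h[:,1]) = -0.136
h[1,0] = -0.867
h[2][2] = -0.432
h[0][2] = -0.927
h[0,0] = -0.231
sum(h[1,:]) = -0.35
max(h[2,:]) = -0.108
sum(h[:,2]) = -0.817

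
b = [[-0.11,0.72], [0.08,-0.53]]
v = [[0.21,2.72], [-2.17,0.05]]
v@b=[[0.19, -1.29], [0.24, -1.59]]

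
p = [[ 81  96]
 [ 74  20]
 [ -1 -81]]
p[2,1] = -81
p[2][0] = -1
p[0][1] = 96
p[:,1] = [96, 20, -81]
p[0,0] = 81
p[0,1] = 96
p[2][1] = -81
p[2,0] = -1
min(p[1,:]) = 20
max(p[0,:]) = 96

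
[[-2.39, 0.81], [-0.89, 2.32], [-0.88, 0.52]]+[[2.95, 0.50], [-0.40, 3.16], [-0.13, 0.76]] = [[0.56, 1.31], [-1.29, 5.48], [-1.01, 1.28]]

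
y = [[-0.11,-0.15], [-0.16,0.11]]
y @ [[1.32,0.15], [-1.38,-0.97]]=[[0.06, 0.13], [-0.36, -0.13]]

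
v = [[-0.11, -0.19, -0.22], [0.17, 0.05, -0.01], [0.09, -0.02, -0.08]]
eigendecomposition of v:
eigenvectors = [[(0.77+0j),  (0.77-0j),  0.28+0.00j], [-0.24-0.47j,  -0.24+0.47j,  (-0.79+0j)], [0.06-0.34j,  (0.06+0.34j),  (0.55+0j)]]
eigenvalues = [(-0.07+0.21j), (-0.07-0.21j), (-0+0j)]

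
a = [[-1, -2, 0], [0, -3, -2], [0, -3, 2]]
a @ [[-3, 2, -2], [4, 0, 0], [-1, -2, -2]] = [[-5, -2, 2], [-10, 4, 4], [-14, -4, -4]]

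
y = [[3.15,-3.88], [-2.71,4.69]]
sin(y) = [[0.66, -0.16], [-0.11, 0.72]]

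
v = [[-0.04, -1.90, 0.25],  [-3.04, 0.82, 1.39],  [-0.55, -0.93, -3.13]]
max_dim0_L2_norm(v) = 3.43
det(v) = 20.40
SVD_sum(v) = [[0.24, -0.19, -0.39],[-1.41, 1.09, 2.27],[1.24, -0.96, -2.00]] + [[-0.02, -0.00, -0.01], [-1.6, -0.11, -0.94], [-1.82, -0.13, -1.07]] + [[-0.27, -1.71, 0.66], [-0.02, -0.16, 0.06], [0.02, 0.16, -0.06]]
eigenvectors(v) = [[(0.56+0j), -0.18-0.40j, (-0.18+0.4j)], [-0.82+0.00j, (-0.33-0.45j), (-0.33+0.45j)], [(0.08+0j), 0.71+0.00j, (0.71-0j)]]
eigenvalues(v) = [(2.77+0j), (-2.56+0.9j), (-2.56-0.9j)]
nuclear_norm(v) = 8.56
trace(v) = -2.35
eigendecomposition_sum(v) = [[1.21-0.00j, -1.08+0.00j, -0.20+0.00j], [(-1.77+0j), (1.58+0j), 0.30+0.00j], [0.17-0.00j, -0.15+0.00j, (-0.03+0j)]] + [[-0.63+0.52j, -0.41+0.44j, 0.23+0.95j],  [-0.63+0.82j, (-0.38+0.66j), (0.55+1.11j)],  [(-0.36-1.26j), (-0.39-0.89j), (-1.55-0.28j)]] + [[-0.63-0.52j, (-0.41-0.44j), 0.23-0.95j], [(-0.63-0.82j), -0.38-0.66j, (0.55-1.11j)], [(-0.36+1.26j), -0.39+0.89j, -1.55+0.28j]]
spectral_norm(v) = 3.88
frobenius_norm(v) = 5.15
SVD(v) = [[0.13,0.01,-0.99], [-0.74,0.66,-0.09], [0.66,0.75,0.09]] @ diag([3.881687957106139, 2.817100801239436, 1.8657281900944986]) @ [[0.49, -0.38, -0.79], [-0.86, -0.06, -0.51], [0.14, 0.92, -0.35]]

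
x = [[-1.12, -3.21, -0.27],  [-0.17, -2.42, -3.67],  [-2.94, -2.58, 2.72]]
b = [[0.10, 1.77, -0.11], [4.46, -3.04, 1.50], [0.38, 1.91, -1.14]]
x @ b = [[-14.53, 7.26, -4.38], [-12.20, 0.05, 0.57], [-10.77, 7.83, -6.65]]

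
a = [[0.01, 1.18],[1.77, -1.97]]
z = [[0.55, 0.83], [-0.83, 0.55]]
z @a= [[1.47,  -0.99], [0.97,  -2.06]]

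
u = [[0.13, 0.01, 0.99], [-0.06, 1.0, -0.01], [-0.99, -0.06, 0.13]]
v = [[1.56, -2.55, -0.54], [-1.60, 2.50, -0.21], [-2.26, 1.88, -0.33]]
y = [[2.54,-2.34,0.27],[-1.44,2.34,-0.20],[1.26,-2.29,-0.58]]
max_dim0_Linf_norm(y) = 2.54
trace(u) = 1.26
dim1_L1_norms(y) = [5.15, 3.98, 4.13]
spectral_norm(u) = 1.00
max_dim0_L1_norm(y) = 6.97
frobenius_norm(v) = 5.18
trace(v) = 3.73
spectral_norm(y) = 5.07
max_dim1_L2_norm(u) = 1.0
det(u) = 1.00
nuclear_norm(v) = 6.42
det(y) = -1.97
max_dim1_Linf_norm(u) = 1.0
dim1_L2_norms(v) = [3.04, 2.98, 2.96]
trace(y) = 4.30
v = u @ y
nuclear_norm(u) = 3.00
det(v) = -1.96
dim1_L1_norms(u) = [1.13, 1.07, 1.18]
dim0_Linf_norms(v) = [2.26, 2.55, 0.54]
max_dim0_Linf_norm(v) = 2.55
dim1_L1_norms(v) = [4.65, 4.31, 4.47]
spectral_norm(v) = 5.08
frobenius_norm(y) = 5.17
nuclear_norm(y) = 6.42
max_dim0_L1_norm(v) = 6.93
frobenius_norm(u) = 1.73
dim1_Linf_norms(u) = [0.99, 1.0, 0.99]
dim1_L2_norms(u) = [1.0, 1.0, 1.0]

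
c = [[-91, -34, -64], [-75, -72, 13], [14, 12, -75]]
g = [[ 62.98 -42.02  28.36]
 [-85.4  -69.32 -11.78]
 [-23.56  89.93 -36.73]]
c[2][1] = 12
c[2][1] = 12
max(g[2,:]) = 89.93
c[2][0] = 14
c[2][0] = 14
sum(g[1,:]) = -166.5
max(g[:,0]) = 62.98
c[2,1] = 12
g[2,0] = -23.56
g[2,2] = -36.73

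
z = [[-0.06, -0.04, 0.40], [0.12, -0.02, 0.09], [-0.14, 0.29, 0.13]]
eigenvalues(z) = [(-0.09+0.24j), (-0.09-0.24j), (0.23+0j)]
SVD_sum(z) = [[-0.09, 0.1, 0.35],[-0.01, 0.01, 0.05],[-0.06, 0.06, 0.21]] + [[0.06, -0.12, 0.05], [0.04, -0.08, 0.03], [-0.10, 0.22, -0.09]] + [[-0.02, -0.01, -0.0], [0.09, 0.05, 0.01], [0.02, 0.01, 0.0]]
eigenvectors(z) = [[(-0.8+0j), -0.80-0.00j, 0.67+0.00j], [(-0.05+0.39j), -0.05-0.39j, 0.51+0.00j], [(0.06-0.45j), (0.06+0.45j), (0.54+0j)]]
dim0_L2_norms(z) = [0.19, 0.29, 0.43]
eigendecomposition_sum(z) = [[-0.03+0.13j, (-0.1-0.13j), (0.13-0.03j)], [(0.06+0.02j), (-0.07+0.04j), (-0.01-0.07j)], [(-0.07-0.03j), (0.08-0.05j), 0.01+0.08j]] + [[-0.03-0.13j, -0.10+0.13j, 0.13+0.03j], [(0.06-0.02j), (-0.07-0.04j), (-0.01+0.07j)], [(-0.07+0.03j), 0.08+0.05j, (0.01-0.08j)]] + [[(-0+0j), (0.16-0j), (0.14-0j)], [(-0+0j), (0.12-0j), 0.11-0.00j], [(-0+0j), 0.13-0.00j, (0.11-0j)]]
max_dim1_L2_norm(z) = 0.41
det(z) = 0.02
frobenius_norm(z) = 0.56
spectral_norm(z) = 0.45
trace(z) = 0.05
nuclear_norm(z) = 0.87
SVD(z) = [[-0.85, -0.46, -0.25], [-0.11, -0.31, 0.95], [-0.52, 0.83, 0.21]] @ diag([0.44573525574053563, 0.31202254502343624, 0.11252561124924822]) @ [[0.25, -0.25, -0.94], [-0.40, 0.85, -0.34], [0.88, 0.46, 0.11]]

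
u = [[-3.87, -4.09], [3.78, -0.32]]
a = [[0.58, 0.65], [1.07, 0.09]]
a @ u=[[0.21, -2.58], [-3.8, -4.41]]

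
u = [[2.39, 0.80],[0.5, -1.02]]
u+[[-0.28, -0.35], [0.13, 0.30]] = [[2.11,0.45], [0.63,-0.72]]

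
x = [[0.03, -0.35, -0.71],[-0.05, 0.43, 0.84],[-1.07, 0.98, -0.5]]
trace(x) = -0.04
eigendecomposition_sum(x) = [[-0.27, 0.15, -0.36], [0.32, -0.17, 0.42], [-0.7, 0.37, -0.93]] + [[-0.0, -0.0, 0.00], [-0.00, -0.0, 0.0], [0.00, 0.0, -0.00]] + [[0.3, -0.5, -0.35], [-0.37, 0.60, 0.42], [-0.37, 0.61, 0.43]]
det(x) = 0.00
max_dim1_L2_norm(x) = 1.53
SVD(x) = [[-0.04,0.64,0.77],[0.06,-0.76,0.64],[1.00,0.07,-0.01]] @ diag([1.5359270913929837, 1.2315550918518776, 0.00016018364932812411]) @ [[-0.70, 0.66, -0.28], [-0.01, -0.40, -0.92], [-0.72, -0.64, 0.28]]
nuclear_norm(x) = 2.77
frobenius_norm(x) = 1.97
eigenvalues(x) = [-1.37, -0.0, 1.33]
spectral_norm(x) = 1.54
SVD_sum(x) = [[0.04, -0.04, 0.02], [-0.06, 0.06, -0.02], [-1.07, 1.01, -0.43]] + [[-0.01, -0.31, -0.73],[0.01, 0.37, 0.86],[-0.0, -0.03, -0.07]] + [[-0.00, -0.00, 0.00],  [-0.00, -0.00, 0.00],  [0.0, 0.00, -0.00]]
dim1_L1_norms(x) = [1.09, 1.32, 2.55]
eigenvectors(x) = [[0.34,0.72,0.5], [-0.39,0.64,-0.61], [0.86,-0.28,-0.62]]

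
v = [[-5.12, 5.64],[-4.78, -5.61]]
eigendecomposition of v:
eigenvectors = [[0.74+0.00j,(0.74-0j)], [(-0.03+0.68j),(-0.03-0.68j)]]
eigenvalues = [(-5.36+5.19j), (-5.36-5.19j)]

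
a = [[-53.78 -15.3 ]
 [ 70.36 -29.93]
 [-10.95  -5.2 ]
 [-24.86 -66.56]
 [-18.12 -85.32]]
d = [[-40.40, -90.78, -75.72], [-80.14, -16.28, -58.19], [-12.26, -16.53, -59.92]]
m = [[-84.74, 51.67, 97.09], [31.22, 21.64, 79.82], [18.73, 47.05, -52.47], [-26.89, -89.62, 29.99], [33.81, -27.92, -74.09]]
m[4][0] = 33.81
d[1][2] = -58.19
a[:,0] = [-53.78, 70.36, -10.95, -24.86, -18.12]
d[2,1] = -16.53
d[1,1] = -16.28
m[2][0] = 18.73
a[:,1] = [-15.3, -29.93, -5.2, -66.56, -85.32]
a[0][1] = -15.3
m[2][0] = 18.73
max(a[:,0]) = 70.36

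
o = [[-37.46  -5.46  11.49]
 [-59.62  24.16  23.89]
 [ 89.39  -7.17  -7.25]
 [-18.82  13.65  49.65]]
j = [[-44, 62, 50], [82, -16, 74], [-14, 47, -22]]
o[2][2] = -7.25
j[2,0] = -14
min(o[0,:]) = -37.46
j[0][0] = -44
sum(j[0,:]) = 68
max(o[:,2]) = 49.65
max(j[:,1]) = 62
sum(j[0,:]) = 68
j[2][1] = 47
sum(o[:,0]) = -26.509999999999998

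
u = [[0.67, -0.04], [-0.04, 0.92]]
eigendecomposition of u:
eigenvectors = [[-0.99,0.15], [-0.15,-0.99]]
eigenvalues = [0.66, 0.93]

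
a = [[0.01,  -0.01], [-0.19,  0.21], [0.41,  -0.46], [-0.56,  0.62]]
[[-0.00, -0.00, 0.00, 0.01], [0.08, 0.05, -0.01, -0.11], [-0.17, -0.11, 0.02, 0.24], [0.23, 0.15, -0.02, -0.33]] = a@[[-0.37, -0.24, 0.04, 0.53],[0.03, 0.02, -0.00, -0.05]]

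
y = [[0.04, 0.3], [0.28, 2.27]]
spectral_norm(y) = 2.31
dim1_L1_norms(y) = [0.34, 2.55]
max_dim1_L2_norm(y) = 2.29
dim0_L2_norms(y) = [0.28, 2.29]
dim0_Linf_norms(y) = [0.28, 2.27]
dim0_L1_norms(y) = [0.32, 2.57]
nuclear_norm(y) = 2.31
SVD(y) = [[-0.13, -0.99], [-0.99, 0.13]] @ diag([2.3071392053779265, 0.002947373086179311]) @ [[-0.12, -0.99], [-0.99, 0.12]]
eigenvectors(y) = [[-0.99, -0.13], [0.12, -0.99]]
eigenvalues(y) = [0.0, 2.31]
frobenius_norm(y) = 2.31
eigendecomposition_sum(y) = [[0.00, -0.0], [-0.00, 0.00]] + [[0.04, 0.3], [0.28, 2.27]]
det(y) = 0.01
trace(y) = 2.31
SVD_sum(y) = [[0.04, 0.3], [0.28, 2.27]] + [[0.0, -0.00], [-0.0, 0.00]]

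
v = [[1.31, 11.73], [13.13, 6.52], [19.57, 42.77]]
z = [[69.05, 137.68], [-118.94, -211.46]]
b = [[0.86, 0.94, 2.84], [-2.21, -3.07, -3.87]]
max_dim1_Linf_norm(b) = 3.87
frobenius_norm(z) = 287.38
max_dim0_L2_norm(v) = 44.83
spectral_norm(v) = 49.69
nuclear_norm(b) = 7.13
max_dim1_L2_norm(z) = 242.62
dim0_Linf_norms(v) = [19.57, 42.77]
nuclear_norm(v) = 59.54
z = b @ v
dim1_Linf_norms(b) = [2.84, 3.87]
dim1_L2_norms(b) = [3.11, 5.41]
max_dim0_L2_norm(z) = 252.33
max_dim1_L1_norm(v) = 62.34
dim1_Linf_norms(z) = [137.68, 211.46]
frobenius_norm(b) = 6.24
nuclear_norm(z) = 293.49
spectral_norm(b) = 6.17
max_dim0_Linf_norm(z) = 211.46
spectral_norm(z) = 287.31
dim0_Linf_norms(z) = [118.94, 211.46]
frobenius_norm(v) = 50.66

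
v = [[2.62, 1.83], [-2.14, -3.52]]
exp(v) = [[7.68, 2.58], [-3.01, -0.96]]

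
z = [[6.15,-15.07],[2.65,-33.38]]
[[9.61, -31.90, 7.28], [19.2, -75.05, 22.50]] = z @ [[0.19, 0.40, -0.58], [-0.56, 2.28, -0.72]]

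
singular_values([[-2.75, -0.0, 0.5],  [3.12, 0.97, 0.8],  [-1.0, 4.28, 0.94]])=[4.58, 4.22, 0.73]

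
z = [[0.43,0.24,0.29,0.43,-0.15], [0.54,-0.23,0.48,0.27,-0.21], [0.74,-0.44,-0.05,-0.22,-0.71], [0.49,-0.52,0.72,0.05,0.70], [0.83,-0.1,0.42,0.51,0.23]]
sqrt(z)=[[(0.73-0.19j), 0.33+0.16j, (-0.01-0.02j), 0.37-0.09j, -0.30+0.12j],  [0.32-0.37j, (0.29+0.3j), (0.32-0.03j), 0.33-0.18j, -0.22+0.24j],  [(0.82-0.17j), (-0.77+0.14j), 0.62-0.02j, (-0.17-0.09j), -0.40+0.11j],  [(-0.28+0.55j), -0.13-0.45j, (0.66+0.05j), 0.33+0.27j, (0.89-0.36j)],  [0.62-0.19j, (-0.06+0.15j), 0.18-0.02j, (0.38-0.09j), (0.44+0.12j)]]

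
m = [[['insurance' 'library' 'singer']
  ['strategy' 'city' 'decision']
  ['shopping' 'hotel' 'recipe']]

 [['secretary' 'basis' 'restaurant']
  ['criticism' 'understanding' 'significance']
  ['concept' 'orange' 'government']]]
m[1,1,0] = 'criticism'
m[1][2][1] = 'orange'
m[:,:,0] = [['insurance', 'strategy', 'shopping'], ['secretary', 'criticism', 'concept']]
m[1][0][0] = 'secretary'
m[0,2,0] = 'shopping'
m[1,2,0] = 'concept'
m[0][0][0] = 'insurance'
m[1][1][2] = 'significance'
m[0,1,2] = 'decision'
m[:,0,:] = [['insurance', 'library', 'singer'], ['secretary', 'basis', 'restaurant']]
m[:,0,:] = [['insurance', 'library', 'singer'], ['secretary', 'basis', 'restaurant']]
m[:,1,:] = [['strategy', 'city', 'decision'], ['criticism', 'understanding', 'significance']]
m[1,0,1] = 'basis'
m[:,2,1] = ['hotel', 'orange']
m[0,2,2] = 'recipe'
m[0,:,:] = [['insurance', 'library', 'singer'], ['strategy', 'city', 'decision'], ['shopping', 'hotel', 'recipe']]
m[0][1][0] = 'strategy'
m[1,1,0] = 'criticism'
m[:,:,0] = [['insurance', 'strategy', 'shopping'], ['secretary', 'criticism', 'concept']]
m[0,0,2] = 'singer'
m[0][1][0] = 'strategy'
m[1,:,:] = [['secretary', 'basis', 'restaurant'], ['criticism', 'understanding', 'significance'], ['concept', 'orange', 'government']]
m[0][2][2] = 'recipe'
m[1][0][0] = 'secretary'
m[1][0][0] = 'secretary'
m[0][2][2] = 'recipe'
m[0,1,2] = 'decision'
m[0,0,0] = 'insurance'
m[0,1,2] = 'decision'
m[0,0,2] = 'singer'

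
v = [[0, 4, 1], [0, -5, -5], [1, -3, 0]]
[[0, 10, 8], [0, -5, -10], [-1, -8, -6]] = v @ [[-1, 1, 0], [0, 3, 2], [0, -2, 0]]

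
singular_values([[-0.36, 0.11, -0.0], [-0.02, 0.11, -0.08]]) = [0.38, 0.13]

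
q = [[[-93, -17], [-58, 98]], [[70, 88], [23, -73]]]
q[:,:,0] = [[-93, -58], [70, 23]]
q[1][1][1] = -73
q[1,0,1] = 88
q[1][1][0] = 23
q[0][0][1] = -17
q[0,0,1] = -17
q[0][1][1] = 98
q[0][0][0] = -93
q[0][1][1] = 98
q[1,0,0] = 70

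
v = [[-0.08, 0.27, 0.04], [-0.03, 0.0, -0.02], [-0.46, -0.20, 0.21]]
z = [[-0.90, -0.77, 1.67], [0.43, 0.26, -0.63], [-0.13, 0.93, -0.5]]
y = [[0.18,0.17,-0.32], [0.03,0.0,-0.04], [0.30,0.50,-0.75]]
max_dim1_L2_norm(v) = 0.54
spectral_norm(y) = 1.03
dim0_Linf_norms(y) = [0.3, 0.5, 0.75]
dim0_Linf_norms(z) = [0.9, 0.93, 1.67]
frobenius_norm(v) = 0.61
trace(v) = 0.13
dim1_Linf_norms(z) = [1.67, 0.63, 0.93]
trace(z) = -1.14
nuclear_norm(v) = 0.86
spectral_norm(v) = 0.54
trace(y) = -0.57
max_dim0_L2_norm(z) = 1.85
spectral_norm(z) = 2.32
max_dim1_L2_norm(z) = 2.05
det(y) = 0.00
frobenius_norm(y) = 1.03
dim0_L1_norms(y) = [0.51, 0.67, 1.11]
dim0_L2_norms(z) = [1.01, 1.24, 1.85]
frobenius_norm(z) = 2.44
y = v @ z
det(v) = 0.00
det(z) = 0.09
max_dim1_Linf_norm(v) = 0.46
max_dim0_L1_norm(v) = 0.57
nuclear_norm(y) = 1.11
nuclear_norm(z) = 3.14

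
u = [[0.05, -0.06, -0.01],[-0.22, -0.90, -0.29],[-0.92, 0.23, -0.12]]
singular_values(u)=[0.98, 0.95, 0.0]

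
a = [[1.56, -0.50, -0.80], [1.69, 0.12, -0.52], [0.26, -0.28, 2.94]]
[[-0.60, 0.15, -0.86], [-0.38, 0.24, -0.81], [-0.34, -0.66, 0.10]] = a @ [[-0.27, 0.06, -0.46], [0.43, 0.22, 0.15], [-0.05, -0.21, 0.09]]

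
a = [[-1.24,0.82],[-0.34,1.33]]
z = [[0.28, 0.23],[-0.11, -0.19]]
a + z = [[-0.96,1.05], [-0.45,1.14]]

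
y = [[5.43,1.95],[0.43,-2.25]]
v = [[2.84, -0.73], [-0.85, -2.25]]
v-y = [[-2.59, -2.68], [-1.28, 0.00]]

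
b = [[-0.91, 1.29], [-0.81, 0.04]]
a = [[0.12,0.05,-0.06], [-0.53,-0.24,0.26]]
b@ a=[[-0.79, -0.36, 0.39],[-0.12, -0.05, 0.06]]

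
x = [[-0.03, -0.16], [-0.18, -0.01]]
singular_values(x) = [0.19, 0.15]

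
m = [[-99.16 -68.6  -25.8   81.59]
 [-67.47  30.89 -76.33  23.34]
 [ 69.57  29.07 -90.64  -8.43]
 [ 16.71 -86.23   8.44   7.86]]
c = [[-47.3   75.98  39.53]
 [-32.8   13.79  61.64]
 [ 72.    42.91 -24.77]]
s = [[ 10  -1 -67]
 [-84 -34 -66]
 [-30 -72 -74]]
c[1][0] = -32.8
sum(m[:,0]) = -80.35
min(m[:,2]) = -90.64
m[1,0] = -67.47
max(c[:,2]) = 61.64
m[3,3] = 7.86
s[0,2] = -67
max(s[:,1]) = -1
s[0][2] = -67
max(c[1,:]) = 61.64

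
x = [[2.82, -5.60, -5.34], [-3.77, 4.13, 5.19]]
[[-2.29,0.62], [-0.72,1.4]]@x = [[-8.80, 15.38, 15.45], [-7.31, 9.81, 11.11]]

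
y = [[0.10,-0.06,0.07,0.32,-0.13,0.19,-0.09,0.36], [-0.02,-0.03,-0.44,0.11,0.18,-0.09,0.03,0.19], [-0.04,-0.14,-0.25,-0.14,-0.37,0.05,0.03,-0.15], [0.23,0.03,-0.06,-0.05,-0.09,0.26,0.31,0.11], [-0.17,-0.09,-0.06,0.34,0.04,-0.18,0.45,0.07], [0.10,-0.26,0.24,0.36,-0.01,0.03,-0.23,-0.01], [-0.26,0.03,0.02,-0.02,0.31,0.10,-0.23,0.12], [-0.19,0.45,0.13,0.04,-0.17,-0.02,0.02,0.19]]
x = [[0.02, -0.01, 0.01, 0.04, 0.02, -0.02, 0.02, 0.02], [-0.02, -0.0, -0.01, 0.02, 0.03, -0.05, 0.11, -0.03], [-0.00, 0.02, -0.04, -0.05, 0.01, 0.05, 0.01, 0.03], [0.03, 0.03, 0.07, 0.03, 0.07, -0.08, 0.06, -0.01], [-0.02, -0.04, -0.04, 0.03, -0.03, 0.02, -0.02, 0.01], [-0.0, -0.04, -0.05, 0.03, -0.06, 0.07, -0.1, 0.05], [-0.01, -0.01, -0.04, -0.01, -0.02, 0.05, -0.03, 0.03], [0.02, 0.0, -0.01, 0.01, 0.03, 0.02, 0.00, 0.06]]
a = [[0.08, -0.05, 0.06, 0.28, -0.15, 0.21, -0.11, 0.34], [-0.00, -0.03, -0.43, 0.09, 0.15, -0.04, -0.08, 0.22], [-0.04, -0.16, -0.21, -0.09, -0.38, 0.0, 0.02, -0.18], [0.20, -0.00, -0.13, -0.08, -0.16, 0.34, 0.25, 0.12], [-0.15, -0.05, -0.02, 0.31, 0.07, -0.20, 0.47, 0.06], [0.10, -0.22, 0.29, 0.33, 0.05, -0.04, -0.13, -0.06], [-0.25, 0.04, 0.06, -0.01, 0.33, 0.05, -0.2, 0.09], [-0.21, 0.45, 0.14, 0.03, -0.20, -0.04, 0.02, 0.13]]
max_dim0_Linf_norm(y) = 0.45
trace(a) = -0.28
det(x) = 0.00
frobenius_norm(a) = 1.52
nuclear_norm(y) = 3.98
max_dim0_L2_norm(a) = 0.61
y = x + a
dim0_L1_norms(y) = [1.11, 1.09, 1.27, 1.38, 1.3, 0.92, 1.39, 1.2]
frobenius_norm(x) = 0.31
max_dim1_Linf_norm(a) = 0.47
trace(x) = 0.08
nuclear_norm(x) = 0.58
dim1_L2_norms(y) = [0.56, 0.53, 0.52, 0.49, 0.63, 0.56, 0.49, 0.57]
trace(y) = -0.20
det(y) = -0.00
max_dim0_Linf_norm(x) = 0.11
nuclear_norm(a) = 3.92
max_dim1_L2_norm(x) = 0.16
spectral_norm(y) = 0.75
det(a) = -0.00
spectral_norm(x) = 0.26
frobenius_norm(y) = 1.55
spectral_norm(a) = 0.74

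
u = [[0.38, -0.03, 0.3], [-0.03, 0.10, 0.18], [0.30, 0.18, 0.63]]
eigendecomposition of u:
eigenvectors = [[-0.52, 0.76, 0.39],[-0.18, -0.54, 0.82],[-0.84, -0.36, -0.42]]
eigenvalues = [0.85, 0.26, -0.01]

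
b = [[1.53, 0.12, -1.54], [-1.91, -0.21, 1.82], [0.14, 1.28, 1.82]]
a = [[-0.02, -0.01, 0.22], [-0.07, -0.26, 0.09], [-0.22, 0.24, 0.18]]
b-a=[[1.55, 0.13, -1.76],[-1.84, 0.05, 1.73],[0.36, 1.04, 1.64]]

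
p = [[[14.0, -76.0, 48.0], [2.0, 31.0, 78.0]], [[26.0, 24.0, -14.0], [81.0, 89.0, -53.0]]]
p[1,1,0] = 81.0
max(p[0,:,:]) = 78.0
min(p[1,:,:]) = -53.0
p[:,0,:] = [[14.0, -76.0, 48.0], [26.0, 24.0, -14.0]]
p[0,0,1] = -76.0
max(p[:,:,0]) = 81.0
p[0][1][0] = 2.0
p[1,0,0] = 26.0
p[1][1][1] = 89.0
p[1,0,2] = -14.0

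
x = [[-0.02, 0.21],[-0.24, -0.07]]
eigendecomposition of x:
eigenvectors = [[-0.08-0.68j, -0.08+0.68j], [0.73+0.00j, (0.73-0j)]]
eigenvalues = [(-0.04+0.22j), (-0.04-0.22j)]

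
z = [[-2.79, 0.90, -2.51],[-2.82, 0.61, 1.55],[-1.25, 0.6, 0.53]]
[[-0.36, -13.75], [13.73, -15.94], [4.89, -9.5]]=z @ [[-3.50, 3.35], [-2.05, -7.9], [3.3, -1.08]]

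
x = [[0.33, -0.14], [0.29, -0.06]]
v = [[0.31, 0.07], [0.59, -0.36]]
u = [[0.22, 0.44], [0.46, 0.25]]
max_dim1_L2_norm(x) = 0.36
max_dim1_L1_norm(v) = 0.95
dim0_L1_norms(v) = [0.9, 0.43]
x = u @ v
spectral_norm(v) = 0.73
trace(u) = 0.47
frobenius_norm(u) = 0.72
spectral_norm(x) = 0.46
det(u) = -0.15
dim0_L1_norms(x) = [0.62, 0.2]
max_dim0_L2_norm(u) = 0.51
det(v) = -0.15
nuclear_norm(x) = 0.51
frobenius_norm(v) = 0.76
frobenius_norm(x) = 0.46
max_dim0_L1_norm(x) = 0.62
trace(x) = 0.27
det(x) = 0.02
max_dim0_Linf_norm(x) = 0.33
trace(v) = -0.05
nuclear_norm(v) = 0.94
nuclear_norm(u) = 0.90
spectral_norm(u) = 0.69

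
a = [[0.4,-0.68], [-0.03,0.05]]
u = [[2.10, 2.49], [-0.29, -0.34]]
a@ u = [[1.04, 1.23], [-0.08, -0.09]]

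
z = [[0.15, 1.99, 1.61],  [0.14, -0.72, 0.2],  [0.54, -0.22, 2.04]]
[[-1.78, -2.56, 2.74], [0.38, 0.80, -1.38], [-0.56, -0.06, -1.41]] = z @ [[-0.65,1.49,0.56], [-0.70,-0.97,1.85], [-0.18,-0.53,-0.64]]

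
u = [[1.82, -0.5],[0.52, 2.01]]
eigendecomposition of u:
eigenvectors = [[(0.13-0.69j), 0.13+0.69j], [(-0.71+0j), (-0.71-0j)]]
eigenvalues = [(1.92+0.5j), (1.92-0.5j)]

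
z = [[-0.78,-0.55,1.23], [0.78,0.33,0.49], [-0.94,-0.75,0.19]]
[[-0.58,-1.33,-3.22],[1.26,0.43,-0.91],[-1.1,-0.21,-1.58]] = z@ [[1.58, 2.3, -1.27], [-0.43, -2.82, 3.20], [0.34, -0.88, -1.99]]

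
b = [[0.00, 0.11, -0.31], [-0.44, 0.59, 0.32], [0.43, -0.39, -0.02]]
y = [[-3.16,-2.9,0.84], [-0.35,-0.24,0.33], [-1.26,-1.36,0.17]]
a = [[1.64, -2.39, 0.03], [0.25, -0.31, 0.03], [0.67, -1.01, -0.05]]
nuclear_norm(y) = 5.17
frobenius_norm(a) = 3.17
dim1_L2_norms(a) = [2.9, 0.4, 1.21]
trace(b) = 0.57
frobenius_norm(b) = 1.04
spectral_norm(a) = 3.17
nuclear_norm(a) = 3.26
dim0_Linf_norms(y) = [3.16, 2.9, 0.84]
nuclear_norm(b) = 1.45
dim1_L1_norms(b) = [0.42, 1.35, 0.84]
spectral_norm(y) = 4.77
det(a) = -0.00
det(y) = -0.11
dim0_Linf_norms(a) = [1.64, 2.39, 0.05]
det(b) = 0.04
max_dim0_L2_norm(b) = 0.72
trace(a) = 1.28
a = y @ b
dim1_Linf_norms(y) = [3.16, 0.35, 1.36]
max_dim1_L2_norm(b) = 0.8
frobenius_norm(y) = 4.78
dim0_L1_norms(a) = [2.56, 3.71, 0.11]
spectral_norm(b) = 0.97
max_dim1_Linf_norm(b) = 0.59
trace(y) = -3.23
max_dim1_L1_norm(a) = 4.06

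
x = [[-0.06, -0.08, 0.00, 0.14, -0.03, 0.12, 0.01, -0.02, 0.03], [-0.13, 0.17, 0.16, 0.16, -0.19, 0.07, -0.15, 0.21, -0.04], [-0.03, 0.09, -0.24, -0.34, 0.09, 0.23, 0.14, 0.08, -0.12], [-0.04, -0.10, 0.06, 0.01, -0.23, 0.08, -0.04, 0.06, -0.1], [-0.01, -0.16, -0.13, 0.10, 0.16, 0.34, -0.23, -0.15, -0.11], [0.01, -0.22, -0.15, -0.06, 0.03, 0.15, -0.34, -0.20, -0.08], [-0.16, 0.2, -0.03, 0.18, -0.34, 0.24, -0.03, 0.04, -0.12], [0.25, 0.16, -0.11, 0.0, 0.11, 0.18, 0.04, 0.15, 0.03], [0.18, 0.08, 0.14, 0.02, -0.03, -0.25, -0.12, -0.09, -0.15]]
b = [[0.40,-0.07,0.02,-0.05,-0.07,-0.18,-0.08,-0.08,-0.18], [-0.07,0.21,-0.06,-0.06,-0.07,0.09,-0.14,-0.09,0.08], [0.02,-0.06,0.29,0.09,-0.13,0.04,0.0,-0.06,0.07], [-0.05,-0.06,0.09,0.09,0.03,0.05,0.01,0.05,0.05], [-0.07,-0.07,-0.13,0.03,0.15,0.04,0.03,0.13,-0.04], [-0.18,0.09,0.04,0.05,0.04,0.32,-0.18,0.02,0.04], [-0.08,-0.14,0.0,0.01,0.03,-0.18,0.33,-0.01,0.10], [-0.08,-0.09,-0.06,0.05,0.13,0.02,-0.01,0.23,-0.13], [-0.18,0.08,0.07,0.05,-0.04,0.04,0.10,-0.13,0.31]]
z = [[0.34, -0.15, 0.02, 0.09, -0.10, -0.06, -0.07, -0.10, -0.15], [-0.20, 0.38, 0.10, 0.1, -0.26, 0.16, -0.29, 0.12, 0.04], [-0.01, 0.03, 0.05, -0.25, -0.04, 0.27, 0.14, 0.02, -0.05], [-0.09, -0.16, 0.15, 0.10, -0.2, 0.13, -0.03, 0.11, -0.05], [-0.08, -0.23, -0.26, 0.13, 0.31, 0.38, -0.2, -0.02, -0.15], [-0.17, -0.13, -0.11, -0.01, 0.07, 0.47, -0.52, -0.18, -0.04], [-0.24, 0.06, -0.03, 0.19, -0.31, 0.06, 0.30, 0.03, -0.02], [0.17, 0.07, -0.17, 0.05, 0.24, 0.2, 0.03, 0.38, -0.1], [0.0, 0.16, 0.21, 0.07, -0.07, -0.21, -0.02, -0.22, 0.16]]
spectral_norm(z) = 1.02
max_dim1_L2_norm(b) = 0.5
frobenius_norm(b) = 1.10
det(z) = 0.00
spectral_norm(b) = 0.68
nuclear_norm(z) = 4.20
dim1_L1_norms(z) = [1.08, 1.65, 0.86, 1.02, 1.76, 1.7, 1.24, 1.41, 1.12]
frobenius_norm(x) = 1.34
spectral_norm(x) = 0.74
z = b + x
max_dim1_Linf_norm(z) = 0.52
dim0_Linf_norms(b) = [0.4, 0.21, 0.29, 0.09, 0.15, 0.32, 0.33, 0.23, 0.31]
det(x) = 0.00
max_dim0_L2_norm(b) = 0.5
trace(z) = 2.49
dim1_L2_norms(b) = [0.5, 0.32, 0.35, 0.18, 0.27, 0.43, 0.42, 0.33, 0.42]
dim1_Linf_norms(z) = [0.34, 0.38, 0.27, 0.2, 0.38, 0.52, 0.31, 0.38, 0.22]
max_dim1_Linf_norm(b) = 0.4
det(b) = 0.00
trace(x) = 0.16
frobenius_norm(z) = 1.65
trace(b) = 2.33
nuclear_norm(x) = 3.34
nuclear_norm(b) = 2.35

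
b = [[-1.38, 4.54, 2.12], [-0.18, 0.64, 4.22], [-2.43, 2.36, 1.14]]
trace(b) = 0.40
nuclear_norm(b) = 11.41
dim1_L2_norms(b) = [5.2, 4.27, 3.57]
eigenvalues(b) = [(1.99+2.14j), (1.99-2.14j), (-3.58+0j)]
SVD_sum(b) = [[-1.70,3.61,3.04], [-1.05,2.21,1.87], [-1.09,2.31,1.95]] + [[-0.36, 0.57, -0.88], [0.97, -1.52, 2.34], [-0.37, 0.57, -0.88]] + [[0.69, 0.37, -0.05], [-0.11, -0.06, 0.01], [-0.97, -0.52, 0.07]]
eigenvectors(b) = [[0.76+0.00j, 0.76-0.00j, (0.59+0j)], [0.52+0.20j, 0.52-0.20j, -0.56+0.00j], [0.09+0.33j, 0.09-0.33j, 0.58+0.00j]]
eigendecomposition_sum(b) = [[-0.19+1.61j, (1.44-0.42j), (1.57-2.04j)], [(-0.56+1.05j), (1.1+0.1j), (1.62-0.97j)], [(-0.72+0.12j), 0.36+0.57j, (1.08+0.42j)]] + [[-0.19-1.61j, (1.44+0.42j), (1.57+2.04j)],[-0.56-1.05j, (1.1-0.1j), 1.62+0.97j],[(-0.72-0.12j), 0.36-0.57j, (1.08-0.42j)]] + [[-1.00+0.00j, (1.65-0j), (-1.03-0j)], [(0.95-0j), -1.56+0.00j, (0.97+0j)], [(-0.99+0j), 1.63-0.00j, -1.02-0.00j]]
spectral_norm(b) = 6.71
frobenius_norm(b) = 7.62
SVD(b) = [[0.75, 0.33, 0.58], [0.46, -0.88, -0.09], [0.48, 0.33, -0.81]] @ diag([6.708098870802613, 3.3451386928121836, 1.3588070743808656]) @ [[-0.34, 0.72, 0.61], [-0.33, 0.51, -0.79], [0.88, 0.47, -0.06]]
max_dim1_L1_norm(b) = 8.04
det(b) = -30.49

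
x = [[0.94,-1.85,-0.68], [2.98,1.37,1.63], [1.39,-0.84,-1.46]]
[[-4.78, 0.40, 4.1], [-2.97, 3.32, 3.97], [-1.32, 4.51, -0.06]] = x@ [[-1.23, 1.7, 1.11], [2.61, 1.51, -2.61], [-1.77, -2.34, 2.60]]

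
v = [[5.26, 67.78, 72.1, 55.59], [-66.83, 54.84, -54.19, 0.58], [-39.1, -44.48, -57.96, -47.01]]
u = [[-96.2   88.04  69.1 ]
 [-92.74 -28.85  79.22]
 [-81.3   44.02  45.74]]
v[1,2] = -54.19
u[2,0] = -81.3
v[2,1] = -44.48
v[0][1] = 67.78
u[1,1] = -28.85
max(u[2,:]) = 45.74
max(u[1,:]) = 79.22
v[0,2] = 72.1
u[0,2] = 69.1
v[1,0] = -66.83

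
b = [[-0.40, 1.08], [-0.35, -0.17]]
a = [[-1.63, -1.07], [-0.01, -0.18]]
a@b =[[1.03, -1.58], [0.07, 0.02]]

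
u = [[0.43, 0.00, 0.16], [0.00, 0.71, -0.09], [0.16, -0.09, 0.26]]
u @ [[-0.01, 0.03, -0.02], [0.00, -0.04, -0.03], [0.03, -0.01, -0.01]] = [[0.00,0.01,-0.01], [-0.00,-0.03,-0.02], [0.01,0.01,-0.00]]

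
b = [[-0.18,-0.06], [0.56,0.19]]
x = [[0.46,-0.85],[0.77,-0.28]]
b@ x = [[-0.13, 0.17], [0.4, -0.53]]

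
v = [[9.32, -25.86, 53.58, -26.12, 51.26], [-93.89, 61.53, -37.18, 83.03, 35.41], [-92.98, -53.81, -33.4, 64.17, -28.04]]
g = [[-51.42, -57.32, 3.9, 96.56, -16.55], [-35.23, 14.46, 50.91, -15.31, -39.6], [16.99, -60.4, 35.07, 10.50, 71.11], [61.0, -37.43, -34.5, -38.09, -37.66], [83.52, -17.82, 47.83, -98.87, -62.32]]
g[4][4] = -62.32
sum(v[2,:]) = -144.06000000000003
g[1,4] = -39.6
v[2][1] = -53.81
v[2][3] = 64.17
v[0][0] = 9.32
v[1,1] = 61.53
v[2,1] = -53.81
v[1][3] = 83.03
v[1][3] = 83.03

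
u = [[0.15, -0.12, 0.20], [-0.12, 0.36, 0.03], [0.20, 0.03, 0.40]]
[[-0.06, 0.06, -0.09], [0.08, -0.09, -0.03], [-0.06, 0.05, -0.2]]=u @ [[-0.28,-0.05,0.00], [0.13,-0.27,-0.05], [-0.03,0.18,-0.49]]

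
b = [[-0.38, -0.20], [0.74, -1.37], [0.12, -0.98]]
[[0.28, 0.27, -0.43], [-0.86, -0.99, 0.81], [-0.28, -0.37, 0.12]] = b@[[-0.83, -0.84, 1.13], [0.18, 0.27, 0.02]]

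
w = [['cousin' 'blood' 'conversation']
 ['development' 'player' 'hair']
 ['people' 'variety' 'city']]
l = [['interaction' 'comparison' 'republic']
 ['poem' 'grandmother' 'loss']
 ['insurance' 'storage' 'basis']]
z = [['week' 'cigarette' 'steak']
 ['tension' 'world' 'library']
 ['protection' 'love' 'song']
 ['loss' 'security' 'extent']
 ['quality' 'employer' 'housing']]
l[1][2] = 'loss'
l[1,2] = 'loss'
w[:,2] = ['conversation', 'hair', 'city']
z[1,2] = 'library'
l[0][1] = 'comparison'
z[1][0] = 'tension'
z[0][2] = 'steak'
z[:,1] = ['cigarette', 'world', 'love', 'security', 'employer']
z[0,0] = 'week'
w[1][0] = 'development'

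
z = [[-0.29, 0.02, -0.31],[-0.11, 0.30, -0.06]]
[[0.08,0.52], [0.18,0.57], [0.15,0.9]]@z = [[-0.08,0.16,-0.06], [-0.11,0.17,-0.09], [-0.14,0.27,-0.1]]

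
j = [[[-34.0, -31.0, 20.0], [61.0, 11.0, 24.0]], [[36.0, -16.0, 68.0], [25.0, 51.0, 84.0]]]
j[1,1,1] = 51.0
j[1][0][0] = 36.0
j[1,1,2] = 84.0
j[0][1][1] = 11.0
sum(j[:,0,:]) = 43.0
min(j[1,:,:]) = -16.0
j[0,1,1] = 11.0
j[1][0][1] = -16.0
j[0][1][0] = 61.0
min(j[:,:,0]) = -34.0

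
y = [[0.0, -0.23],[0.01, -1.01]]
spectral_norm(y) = 1.04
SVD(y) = [[-0.22,-0.98], [-0.98,0.22]] @ diag([1.0359030216841072, 0.0022202850574379075]) @ [[-0.01,  1.00], [1.0,  0.01]]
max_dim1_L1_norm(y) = 1.02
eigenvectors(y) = [[1.0, 0.22], [0.01, 0.97]]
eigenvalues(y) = [-0.0, -1.01]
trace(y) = -1.01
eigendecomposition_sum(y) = [[-0.0, 0.00],[-0.00, 0.0]] + [[0.00, -0.23], [0.01, -1.01]]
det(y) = 0.00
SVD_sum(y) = [[0.00, -0.23], [0.01, -1.01]] + [[-0.0,-0.0], [0.00,0.0]]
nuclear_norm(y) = 1.04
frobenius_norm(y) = 1.04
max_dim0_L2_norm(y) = 1.04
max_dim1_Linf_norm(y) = 1.01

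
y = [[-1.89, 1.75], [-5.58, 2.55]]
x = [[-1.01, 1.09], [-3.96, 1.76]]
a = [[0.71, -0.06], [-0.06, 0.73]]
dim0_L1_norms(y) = [7.47, 4.3]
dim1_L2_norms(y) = [2.58, 6.14]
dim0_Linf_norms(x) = [3.96, 1.76]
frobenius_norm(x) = 4.58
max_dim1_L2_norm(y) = 6.14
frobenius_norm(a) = 1.02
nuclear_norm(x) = 5.11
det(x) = 2.54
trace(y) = 0.66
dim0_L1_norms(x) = [4.97, 2.85]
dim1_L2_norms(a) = [0.71, 0.73]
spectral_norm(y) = 6.61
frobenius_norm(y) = 6.65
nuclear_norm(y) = 7.36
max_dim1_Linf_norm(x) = 3.96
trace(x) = 0.75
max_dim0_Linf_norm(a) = 0.73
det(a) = 0.51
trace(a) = 1.44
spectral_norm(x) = 4.55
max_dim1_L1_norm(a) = 0.79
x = a @ y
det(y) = 4.95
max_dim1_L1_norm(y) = 8.13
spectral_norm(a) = 0.78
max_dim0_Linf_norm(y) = 5.58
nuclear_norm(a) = 1.44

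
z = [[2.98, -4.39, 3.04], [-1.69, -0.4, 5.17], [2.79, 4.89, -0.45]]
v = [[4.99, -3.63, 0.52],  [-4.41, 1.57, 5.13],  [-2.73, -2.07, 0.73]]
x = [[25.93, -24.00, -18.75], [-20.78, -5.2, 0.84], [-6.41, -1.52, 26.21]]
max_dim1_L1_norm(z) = 10.41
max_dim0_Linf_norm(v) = 5.13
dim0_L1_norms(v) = [12.13, 7.27, 6.38]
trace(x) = 46.94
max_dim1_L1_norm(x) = 68.68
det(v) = 104.84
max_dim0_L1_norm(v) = 12.13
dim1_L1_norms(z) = [10.41, 7.26, 8.13]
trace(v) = 7.29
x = z @ v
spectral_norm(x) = 45.32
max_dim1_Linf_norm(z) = 5.17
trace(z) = 2.13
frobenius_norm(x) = 52.82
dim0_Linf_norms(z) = [2.98, 4.89, 5.17]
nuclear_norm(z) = 16.68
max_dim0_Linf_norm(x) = 26.21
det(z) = -156.52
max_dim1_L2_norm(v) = 6.94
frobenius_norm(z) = 9.95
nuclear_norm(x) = 83.53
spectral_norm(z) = 7.60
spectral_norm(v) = 8.47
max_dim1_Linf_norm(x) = 26.21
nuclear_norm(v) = 15.67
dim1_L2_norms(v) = [6.19, 6.94, 3.5]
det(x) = -16410.42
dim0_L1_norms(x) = [53.12, 30.72, 45.8]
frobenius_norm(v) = 9.94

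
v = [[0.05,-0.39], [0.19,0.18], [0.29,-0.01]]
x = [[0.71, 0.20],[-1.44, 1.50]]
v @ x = [[0.60, -0.58], [-0.12, 0.31], [0.22, 0.04]]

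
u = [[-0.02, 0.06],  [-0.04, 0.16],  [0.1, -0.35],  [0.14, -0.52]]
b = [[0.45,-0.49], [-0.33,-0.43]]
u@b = [[-0.03,-0.02], [-0.07,-0.05], [0.16,0.1], [0.23,0.16]]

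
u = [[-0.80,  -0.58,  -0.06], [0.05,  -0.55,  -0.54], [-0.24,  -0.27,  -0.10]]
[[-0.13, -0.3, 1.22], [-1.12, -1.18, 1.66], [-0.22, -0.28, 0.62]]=u @ [[-0.65, -0.85, -1.57], [1.01, 1.64, 0.44], [0.99, 0.43, -3.66]]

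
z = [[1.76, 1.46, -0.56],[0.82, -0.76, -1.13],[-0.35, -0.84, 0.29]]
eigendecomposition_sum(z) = [[1.77, 1.07, -1.01], [0.64, 0.38, -0.37], [-0.53, -0.32, 0.31]] + [[0.08, -0.05, 0.2], [-0.04, 0.02, -0.10], [0.1, -0.06, 0.24]] + [[-0.08, 0.44, 0.25], [0.22, -1.17, -0.66], [0.09, -0.46, -0.26]]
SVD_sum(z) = [[1.76, 1.33, -0.79],  [0.42, 0.32, -0.19],  [-0.63, -0.48, 0.28]] + [[-0.07, 0.17, 0.14], [0.43, -1.10, -0.90], [0.1, -0.26, -0.21]] + [[0.07, -0.04, 0.09], [-0.03, 0.02, -0.04], [0.18, -0.11, 0.22]]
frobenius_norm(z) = 3.00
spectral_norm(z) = 2.55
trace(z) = 1.29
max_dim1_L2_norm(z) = 2.35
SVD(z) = [[-0.92, 0.15, 0.37], [-0.22, -0.96, -0.16], [0.33, -0.22, 0.92]] @ diag([2.5483582601690786, 1.5425575821911977, 0.3290688126402606]) @ [[-0.75,-0.57,0.34], [-0.29,0.74,0.61], [0.6,-0.36,0.72]]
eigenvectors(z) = [[-0.90,  -0.61,  -0.33],  [-0.33,  0.3,  0.88],  [0.27,  -0.74,  0.34]]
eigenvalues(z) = [2.46, 0.35, -1.51]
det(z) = -1.29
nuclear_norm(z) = 4.42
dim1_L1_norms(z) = [3.78, 2.71, 1.48]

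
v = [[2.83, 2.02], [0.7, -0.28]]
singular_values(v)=[3.5, 0.63]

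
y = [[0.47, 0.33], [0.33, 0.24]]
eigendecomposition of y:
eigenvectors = [[0.82, -0.58],  [0.58, 0.82]]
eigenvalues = [0.7, 0.01]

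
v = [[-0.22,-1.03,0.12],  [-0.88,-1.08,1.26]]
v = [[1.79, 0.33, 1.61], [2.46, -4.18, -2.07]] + [[-2.01,-1.36,-1.49], [-3.34,3.1,3.33]]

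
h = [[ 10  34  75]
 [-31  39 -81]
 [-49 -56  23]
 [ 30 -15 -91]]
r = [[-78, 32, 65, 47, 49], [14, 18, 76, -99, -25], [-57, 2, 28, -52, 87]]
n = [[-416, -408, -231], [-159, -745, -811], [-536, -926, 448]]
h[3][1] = -15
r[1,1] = 18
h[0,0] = 10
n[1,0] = -159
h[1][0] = -31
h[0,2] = 75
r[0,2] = 65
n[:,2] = [-231, -811, 448]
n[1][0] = -159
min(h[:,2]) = -91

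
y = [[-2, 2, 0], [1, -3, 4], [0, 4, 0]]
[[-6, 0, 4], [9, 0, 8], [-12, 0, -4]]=y@[[0, 0, -3], [-3, 0, -1], [0, 0, 2]]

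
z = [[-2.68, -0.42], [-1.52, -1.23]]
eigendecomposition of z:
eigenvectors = [[-0.76, 0.23], [-0.64, -0.97]]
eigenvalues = [-3.03, -0.88]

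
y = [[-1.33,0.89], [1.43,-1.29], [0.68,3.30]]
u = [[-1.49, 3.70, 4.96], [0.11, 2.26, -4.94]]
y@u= [[2.08, -2.91, -10.99],[-2.27, 2.38, 13.47],[-0.65, 9.97, -12.93]]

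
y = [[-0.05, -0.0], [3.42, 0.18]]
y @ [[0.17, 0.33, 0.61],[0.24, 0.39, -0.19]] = [[-0.01, -0.02, -0.03], [0.62, 1.2, 2.05]]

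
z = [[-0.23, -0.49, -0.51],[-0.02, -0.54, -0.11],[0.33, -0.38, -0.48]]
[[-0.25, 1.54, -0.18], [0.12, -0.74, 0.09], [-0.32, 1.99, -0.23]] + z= [[-0.48,  1.05,  -0.69], [0.10,  -1.28,  -0.02], [0.01,  1.61,  -0.71]]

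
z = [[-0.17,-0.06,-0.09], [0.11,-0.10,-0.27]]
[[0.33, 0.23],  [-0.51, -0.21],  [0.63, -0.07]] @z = [[-0.03, -0.04, -0.09], [0.06, 0.05, 0.10], [-0.11, -0.03, -0.04]]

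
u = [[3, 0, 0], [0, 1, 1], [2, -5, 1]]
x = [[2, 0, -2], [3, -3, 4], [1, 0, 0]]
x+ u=[[5, 0, -2], [3, -2, 5], [3, -5, 1]]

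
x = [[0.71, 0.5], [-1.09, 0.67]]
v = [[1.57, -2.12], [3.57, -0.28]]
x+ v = [[2.28,  -1.62], [2.48,  0.39]]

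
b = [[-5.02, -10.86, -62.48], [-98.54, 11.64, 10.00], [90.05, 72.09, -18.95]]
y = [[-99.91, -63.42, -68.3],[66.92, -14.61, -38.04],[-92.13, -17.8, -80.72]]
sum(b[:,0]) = -13.510000000000005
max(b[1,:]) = 11.64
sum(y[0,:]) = -231.63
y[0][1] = -63.42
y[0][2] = -68.3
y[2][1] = -17.8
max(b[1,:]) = 11.64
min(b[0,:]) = -62.48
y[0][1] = -63.42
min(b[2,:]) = -18.95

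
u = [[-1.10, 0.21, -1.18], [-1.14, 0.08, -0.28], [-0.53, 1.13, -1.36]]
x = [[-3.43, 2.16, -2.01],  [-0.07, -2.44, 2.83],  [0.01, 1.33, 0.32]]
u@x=[[3.75,-4.46,2.43], [3.90,-3.03,2.43], [1.73,-5.71,3.83]]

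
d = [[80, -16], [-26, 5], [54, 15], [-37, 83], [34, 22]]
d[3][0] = -37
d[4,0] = 34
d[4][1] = 22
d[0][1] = -16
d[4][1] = 22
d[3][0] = -37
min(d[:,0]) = -37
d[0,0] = 80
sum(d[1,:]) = -21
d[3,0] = -37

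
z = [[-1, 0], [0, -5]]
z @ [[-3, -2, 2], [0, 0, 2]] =[[3, 2, -2], [0, 0, -10]]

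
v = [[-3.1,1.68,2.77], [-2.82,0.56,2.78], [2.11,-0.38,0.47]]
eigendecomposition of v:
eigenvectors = [[0.46-0.13j, (0.46+0.13j), (0.55+0j)], [(0.83+0j), (0.83-0j), 0.39+0.00j], [-0.28+0.05j, (-0.28-0.05j), 0.74+0.00j]]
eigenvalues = [(-1.95+0.61j), (-1.95-0.61j), (1.84+0j)]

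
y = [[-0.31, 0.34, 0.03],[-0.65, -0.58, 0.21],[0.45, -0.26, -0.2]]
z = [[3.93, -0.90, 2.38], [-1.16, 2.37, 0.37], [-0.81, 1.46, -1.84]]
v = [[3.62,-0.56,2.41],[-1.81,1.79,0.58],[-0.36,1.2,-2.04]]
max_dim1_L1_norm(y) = 1.44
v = z + y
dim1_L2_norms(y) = [0.46, 0.9, 0.56]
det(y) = -0.05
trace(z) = 4.46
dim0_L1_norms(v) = [5.79, 3.55, 5.03]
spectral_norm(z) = 5.30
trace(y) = -1.09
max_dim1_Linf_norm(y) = 0.65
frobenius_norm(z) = 5.93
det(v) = -17.24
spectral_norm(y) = 0.94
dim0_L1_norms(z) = [5.9, 4.73, 4.59]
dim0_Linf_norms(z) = [3.93, 2.37, 2.38]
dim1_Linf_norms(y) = [0.34, 0.65, 0.45]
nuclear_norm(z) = 8.95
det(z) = -16.53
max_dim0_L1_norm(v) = 5.79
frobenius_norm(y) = 1.15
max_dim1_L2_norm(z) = 4.68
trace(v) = 3.37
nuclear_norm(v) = 8.73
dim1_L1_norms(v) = [6.59, 4.18, 3.6]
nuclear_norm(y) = 1.68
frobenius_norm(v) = 5.64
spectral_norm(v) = 4.94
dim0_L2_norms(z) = [4.18, 2.93, 3.03]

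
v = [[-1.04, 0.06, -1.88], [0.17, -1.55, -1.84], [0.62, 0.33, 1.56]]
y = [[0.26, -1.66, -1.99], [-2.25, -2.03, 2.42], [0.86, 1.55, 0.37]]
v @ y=[[-2.02, -1.31, 1.52], [1.95, 0.01, -4.77], [0.76, 0.72, 0.14]]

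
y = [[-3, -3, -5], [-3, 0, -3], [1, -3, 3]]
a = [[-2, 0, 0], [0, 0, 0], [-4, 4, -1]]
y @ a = [[26, -20, 5], [18, -12, 3], [-14, 12, -3]]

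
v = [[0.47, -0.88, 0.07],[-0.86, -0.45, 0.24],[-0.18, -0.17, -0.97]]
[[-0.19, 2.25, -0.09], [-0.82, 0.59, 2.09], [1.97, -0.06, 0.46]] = v@ [[0.26, 0.57, -1.93], [0.19, -2.22, -0.92], [-2.11, 0.35, 0.05]]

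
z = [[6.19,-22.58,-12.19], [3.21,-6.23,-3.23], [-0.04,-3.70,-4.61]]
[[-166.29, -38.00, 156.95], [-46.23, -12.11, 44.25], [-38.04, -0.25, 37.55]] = z @ [[-0.62, -0.91, 1.07], [4.83, 2.47, -3.98], [4.38, -1.92, -4.96]]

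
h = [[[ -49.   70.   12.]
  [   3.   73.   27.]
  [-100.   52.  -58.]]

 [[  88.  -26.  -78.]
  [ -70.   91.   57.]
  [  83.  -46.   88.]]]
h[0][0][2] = 12.0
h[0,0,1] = 70.0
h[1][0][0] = 88.0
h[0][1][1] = 73.0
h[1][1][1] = 91.0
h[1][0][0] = 88.0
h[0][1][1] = 73.0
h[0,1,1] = 73.0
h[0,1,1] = 73.0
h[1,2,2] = 88.0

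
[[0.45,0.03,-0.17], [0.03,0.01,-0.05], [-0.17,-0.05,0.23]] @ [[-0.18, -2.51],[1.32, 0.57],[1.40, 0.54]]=[[-0.28, -1.20], [-0.06, -0.1], [0.29, 0.52]]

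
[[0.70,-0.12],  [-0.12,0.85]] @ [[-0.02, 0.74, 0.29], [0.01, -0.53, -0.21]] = [[-0.02,  0.58,  0.23], [0.01,  -0.54,  -0.21]]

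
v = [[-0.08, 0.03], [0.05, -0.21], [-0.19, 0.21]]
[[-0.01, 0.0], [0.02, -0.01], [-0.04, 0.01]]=v @[[0.16, -0.05], [-0.05, 0.02]]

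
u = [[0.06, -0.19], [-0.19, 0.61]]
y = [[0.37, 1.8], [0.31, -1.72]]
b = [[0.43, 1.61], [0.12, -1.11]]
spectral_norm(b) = 1.98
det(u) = 0.00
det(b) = -0.67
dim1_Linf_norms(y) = [1.8, 1.72]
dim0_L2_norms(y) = [0.48, 2.49]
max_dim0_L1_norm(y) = 3.52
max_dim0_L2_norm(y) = 2.49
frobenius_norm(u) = 0.67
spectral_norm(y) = 2.49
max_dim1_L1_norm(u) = 0.8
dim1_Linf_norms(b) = [1.61, 1.11]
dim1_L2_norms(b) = [1.67, 1.12]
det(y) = -1.19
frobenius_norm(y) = 2.54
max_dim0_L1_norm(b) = 2.72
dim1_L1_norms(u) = [0.25, 0.8]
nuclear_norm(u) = 0.67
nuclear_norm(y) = 2.97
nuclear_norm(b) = 2.32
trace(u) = 0.67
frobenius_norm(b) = 2.01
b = u + y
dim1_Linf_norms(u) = [0.19, 0.61]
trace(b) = -0.68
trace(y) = -1.35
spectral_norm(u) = 0.67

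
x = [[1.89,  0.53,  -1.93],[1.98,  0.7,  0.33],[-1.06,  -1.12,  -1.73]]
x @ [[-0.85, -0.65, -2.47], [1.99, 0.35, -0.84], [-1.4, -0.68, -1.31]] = [[2.15, 0.27, -2.59], [-0.75, -1.27, -5.91], [1.09, 1.47, 5.83]]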